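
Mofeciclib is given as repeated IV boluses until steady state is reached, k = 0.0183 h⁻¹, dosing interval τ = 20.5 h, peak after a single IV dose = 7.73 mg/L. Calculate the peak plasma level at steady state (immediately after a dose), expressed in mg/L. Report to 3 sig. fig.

e^(−kτ) = e^(−0.01830 × 20.5) = 0.6872
Accumulation ratio R = 1 / (1 − e^(−kτ)) = 1 / (1 − 0.6872) = 3.197
Steady-state peak = C₀ × R = 7.73 × 3.197 = 24.71 mg/L

24.7 mg/L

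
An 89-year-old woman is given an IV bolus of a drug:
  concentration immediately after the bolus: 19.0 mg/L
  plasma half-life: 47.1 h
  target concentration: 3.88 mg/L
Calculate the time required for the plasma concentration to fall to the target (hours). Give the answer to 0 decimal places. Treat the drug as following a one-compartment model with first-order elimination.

k = ln2 / t½ = 0.693147 / 47.1 = 0.01472 h⁻¹
t = ln(C₀ / C) / k = ln(19.00 / 3.88) / 0.01472
  = ln(4.897) / 0.01472 = 1.589 / 0.01472 = 107.9 h

108 h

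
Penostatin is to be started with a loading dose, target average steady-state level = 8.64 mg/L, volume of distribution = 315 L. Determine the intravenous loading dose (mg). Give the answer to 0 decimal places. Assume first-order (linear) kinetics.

LD = Css × Vd = 8.64 × 315 = 2722 mg

2722 mg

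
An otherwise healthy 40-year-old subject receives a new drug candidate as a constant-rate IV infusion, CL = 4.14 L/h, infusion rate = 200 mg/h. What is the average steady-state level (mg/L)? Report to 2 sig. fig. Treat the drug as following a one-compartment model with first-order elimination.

At steady state Css = R₀ / CL = 200 / 4.140 = 48.31 mg/L

48 mg/L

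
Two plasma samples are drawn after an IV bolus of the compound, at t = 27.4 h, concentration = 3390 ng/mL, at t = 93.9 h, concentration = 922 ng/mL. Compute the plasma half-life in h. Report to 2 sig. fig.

35 h

k = ln(C₁/C₂) / (t₂ − t₁) = ln(3390/922) / (93.9 − 27.4)
  = 1.302 / 66.50 = 0.01958 h⁻¹
t½ = ln2 / k = 0.693147 / 0.01958 = 35.40 h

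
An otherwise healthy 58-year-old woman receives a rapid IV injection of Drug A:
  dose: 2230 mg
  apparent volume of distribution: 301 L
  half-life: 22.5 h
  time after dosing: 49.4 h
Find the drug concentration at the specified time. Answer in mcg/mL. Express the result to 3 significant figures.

C₀ = Dose / Vd = 2230 / 301 = 7.409 mg/L
k = ln2 / t½ = 0.693147 / 22.5 = 0.03081 h⁻¹
C = C₀ · e^(−k·t) = 7.409 × e^(−0.03081 × 49.4)
  = 7.409 × 0.2183 = 1.617 mg/L
(1.617 mg/L = 1.617 mcg/mL)

1.62 mcg/mL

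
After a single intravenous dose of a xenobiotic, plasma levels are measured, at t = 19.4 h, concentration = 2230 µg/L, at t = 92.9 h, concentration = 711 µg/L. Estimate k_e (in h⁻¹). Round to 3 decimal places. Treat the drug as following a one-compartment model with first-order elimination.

k = ln(C₁/C₂) / (t₂ − t₁) = ln(2230/711) / (92.9 − 19.4)
  = 1.143 / 73.50 = 0.01555 h⁻¹

0.016 h⁻¹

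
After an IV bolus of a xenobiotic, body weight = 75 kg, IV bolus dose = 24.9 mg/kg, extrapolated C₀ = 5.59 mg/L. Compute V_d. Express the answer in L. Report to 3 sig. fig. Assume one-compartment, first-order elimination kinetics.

334 L

Dose = 24.9 × 75 = 1868 mg
Vd = Dose / C₀ = 1868 / 5.59 = 334.2 L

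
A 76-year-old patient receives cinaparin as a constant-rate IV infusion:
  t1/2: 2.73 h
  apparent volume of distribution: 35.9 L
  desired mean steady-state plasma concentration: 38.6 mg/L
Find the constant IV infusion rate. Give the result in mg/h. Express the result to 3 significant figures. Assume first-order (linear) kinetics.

352 mg/h

k = ln2 / t½ = 0.693147 / 2.73 = 0.2539 h⁻¹
CL = k × Vd = 0.2539 × 35.9 = 9.115 L/h
At steady state, infusion rate R₀ = Css × CL = 38.6 × 9.115 = 351.8 mg/h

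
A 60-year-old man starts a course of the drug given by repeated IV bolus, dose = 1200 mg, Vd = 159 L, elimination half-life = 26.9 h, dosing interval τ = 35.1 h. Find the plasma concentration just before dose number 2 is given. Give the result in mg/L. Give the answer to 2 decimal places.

3.05 mg/L

C₀ per dose = Dose / Vd = 1200 / 159 = 7.547 mg/L
k = ln2 / t½ = 0.693147 / 26.9 = 0.02577 h⁻¹
Fraction remaining after one interval: r = e^(−kτ) = e^(−0.02577 × 35.1) = 0.4047
Before dose 2, 1 dose has been given (aged 1τ).
C_trough = C₀ × r = 7.547 × 0.4047 = 3.054 mg/L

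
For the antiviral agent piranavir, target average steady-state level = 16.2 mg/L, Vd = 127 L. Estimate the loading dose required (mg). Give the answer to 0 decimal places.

2057 mg

LD = Css × Vd = 16.2 × 127 = 2057 mg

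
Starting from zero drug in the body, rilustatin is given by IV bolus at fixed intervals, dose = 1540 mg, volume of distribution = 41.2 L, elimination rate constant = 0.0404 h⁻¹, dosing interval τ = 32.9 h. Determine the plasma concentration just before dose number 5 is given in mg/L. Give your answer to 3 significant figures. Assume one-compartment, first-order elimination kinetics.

C₀ per dose = Dose / Vd = 1540 / 41.2 = 37.38 mg/L
Fraction remaining after one interval: r = e^(−kτ) = e^(−0.04040 × 32.9) = 0.2647
Before dose 5, 4 doses have been given (aged 1τ, 2τ, 3τ, 4τ).
C_trough = C₀ × (r + r² + … + r^4) = C₀ × r(1−r^4)/(1−r)
        = 37.38 × 0.2647 × (1 − 0.004909) / (1 − 0.2647) = 13.39 mg/L

13.4 mg/L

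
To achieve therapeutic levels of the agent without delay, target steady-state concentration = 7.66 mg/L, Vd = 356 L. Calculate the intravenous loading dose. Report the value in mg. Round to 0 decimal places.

LD = Css × Vd = 7.66 × 356 = 2727 mg

2727 mg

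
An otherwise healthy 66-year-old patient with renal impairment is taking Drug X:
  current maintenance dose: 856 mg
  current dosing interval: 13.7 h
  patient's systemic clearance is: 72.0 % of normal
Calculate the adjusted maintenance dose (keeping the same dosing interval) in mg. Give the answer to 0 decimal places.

616 mg

To keep the same average steady-state level, dosing rate must scale with clearance.
CL ratio = 72.0 / 100 = 0.7200
New dose (same interval) = 856 × 0.7200 = 616.3 mg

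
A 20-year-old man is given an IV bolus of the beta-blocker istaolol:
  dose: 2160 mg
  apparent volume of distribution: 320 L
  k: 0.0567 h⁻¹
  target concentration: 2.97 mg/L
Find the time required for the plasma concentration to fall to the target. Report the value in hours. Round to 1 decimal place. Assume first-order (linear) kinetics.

C₀ = Dose / Vd = 2160 / 320 = 6.750 mg/L
t = ln(C₀ / C) / k = ln(6.750 / 2.97) / 0.05670
  = ln(2.273) / 0.05670 = 0.8211 / 0.05670 = 14.48 h

14.5 h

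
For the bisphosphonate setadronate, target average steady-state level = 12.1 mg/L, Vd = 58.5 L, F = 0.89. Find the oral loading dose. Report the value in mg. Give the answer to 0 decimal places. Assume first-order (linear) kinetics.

LD = Css × Vd / F = 12.1 × 58.5 / 0.89 = 795.3 mg

795 mg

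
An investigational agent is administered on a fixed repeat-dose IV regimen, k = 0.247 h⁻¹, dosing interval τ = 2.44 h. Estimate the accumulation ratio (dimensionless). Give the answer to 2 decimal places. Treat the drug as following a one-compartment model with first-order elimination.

e^(−kτ) = e^(−0.2470 × 2.44) = 0.5473
Accumulation ratio R = 1 / (1 − e^(−kτ)) = 1 / (1 − 0.5473) = 2.209

2.21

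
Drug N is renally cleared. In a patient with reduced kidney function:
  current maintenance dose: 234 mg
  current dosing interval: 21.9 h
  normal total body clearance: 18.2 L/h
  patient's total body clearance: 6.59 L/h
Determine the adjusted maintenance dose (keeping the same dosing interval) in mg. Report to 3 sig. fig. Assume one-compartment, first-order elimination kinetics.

To keep the same average steady-state level, dosing rate must scale with clearance.
CL ratio = 6.59 / 18.2 = 0.3621
New dose (same interval) = 234 × 0.3621 = 84.73 mg

84.7 mg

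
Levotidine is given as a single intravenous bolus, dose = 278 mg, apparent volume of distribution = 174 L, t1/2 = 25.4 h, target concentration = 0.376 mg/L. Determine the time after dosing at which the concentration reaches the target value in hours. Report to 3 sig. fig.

53.0 h

C₀ = Dose / Vd = 278.0 / 174 = 1.598 mg/L
k = ln2 / t½ = 0.693147 / 25.4 = 0.02729 h⁻¹
t = ln(C₀ / C) / k = ln(1.598 / 0.376) / 0.02729
  = ln(4.250) / 0.02729 = 1.447 / 0.02729 = 53.02 h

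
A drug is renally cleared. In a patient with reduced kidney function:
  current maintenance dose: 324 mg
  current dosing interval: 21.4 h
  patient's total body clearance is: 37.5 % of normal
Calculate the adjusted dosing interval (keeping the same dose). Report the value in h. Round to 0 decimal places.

57 h

To keep the same average steady-state level, dosing rate must scale with clearance.
CL ratio = 37.5 / 100 = 0.3750
New interval (same dose) = 21.4 / 0.3750 = 57.07 h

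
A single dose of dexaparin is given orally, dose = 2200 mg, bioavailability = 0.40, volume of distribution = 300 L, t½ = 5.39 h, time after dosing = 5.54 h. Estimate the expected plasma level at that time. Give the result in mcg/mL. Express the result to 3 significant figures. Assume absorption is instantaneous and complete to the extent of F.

1.44 mcg/mL

Amount reaching circulation = F × Dose = 0.40 × 2200 = 880.0 mg
C₀ = F·Dose / Vd = 880.0 / 300 = 2.933 mg/L
k = ln2 / t½ = 0.693147 / 5.39 = 0.1286 h⁻¹
C = C₀ · e^(−k·t) = 2.933 × e^(−0.1286 × 5.54)
  = 2.933 × 0.4904 = 1.438 mg/L
(1.438 mg/L = 1.438 mcg/mL)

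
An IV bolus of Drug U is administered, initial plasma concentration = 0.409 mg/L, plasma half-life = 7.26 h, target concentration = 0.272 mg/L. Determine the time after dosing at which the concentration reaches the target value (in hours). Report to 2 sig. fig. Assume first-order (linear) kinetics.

k = ln2 / t½ = 0.693147 / 7.26 = 0.09547 h⁻¹
t = ln(C₀ / C) / k = ln(0.4090 / 0.272) / 0.09547
  = ln(1.504) / 0.09547 = 0.4081 / 0.09547 = 4.275 h

4.3 h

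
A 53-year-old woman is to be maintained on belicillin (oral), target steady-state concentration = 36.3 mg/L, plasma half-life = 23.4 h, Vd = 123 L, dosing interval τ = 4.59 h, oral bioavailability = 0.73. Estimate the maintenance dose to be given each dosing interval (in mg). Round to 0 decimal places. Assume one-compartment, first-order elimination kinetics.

832 mg

k = ln2 / t½ = 0.693147 / 23.4 = 0.02962 h⁻¹
CL = k × Vd = 0.02962 × 123 = 3.643 L/h
At steady state, F × (Dose/τ) = Css × CL.
Dose = Css × CL × τ / F = 36.3 × 3.643 × 4.59 / 0.73 = 831.5 mg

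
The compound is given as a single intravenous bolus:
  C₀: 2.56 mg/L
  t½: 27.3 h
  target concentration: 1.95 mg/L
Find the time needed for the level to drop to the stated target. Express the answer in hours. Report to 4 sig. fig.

k = ln2 / t½ = 0.693147 / 27.3 = 0.02539 h⁻¹
t = ln(C₀ / C) / k = ln(2.560 / 1.95) / 0.02539
  = ln(1.313) / 0.02539 = 0.2723 / 0.02539 = 10.72 h

10.72 h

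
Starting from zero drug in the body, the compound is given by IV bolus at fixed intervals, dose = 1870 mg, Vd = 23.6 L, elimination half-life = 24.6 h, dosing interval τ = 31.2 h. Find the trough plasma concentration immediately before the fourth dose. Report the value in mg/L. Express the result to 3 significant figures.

52.2 mg/L

C₀ per dose = Dose / Vd = 1870 / 23.6 = 79.24 mg/L
k = ln2 / t½ = 0.693147 / 24.6 = 0.02818 h⁻¹
Fraction remaining after one interval: r = e^(−kτ) = e^(−0.02818 × 31.2) = 0.4151
Before dose 4, 3 doses have been given (aged 1τ, 2τ, 3τ).
C_trough = C₀ × (r + r² + … + r^3) = C₀ × r(1−r^3)/(1−r)
        = 79.24 × 0.4151 × (1 − 0.07153) / (1 − 0.4151) = 52.21 mg/L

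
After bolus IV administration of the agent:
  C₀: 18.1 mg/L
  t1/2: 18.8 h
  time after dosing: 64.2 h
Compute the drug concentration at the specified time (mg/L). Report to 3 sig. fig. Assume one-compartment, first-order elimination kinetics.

k = ln2 / t½ = 0.693147 / 18.8 = 0.03687 h⁻¹
C = C₀ · e^(−k·t) = 18.10 × e^(−0.03687 × 64.2)
  = 18.10 × 0.09376 = 1.697 mg/L

1.70 mg/L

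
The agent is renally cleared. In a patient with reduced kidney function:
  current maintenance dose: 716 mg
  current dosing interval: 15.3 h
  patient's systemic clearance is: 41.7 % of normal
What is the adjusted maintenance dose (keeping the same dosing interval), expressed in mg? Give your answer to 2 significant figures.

300 mg

To keep the same average steady-state level, dosing rate must scale with clearance.
CL ratio = 41.7 / 100 = 0.4170
New dose (same interval) = 716 × 0.4170 = 298.6 mg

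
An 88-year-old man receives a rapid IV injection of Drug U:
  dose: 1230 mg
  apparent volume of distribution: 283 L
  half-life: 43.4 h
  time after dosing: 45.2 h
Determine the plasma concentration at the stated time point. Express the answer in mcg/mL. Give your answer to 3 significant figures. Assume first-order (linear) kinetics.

C₀ = Dose / Vd = 1230 / 283 = 4.346 mg/L
k = ln2 / t½ = 0.693147 / 43.4 = 0.01597 h⁻¹
C = C₀ · e^(−k·t) = 4.346 × e^(−0.01597 × 45.2)
  = 4.346 × 0.4859 = 2.112 mg/L
(2.112 mg/L = 2.112 mcg/mL)

2.11 mcg/mL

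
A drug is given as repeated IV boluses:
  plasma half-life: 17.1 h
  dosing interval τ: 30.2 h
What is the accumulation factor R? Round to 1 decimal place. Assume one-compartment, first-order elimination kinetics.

k = ln2 / t½ = 0.693147 / 17.1 = 0.04053 h⁻¹
e^(−kτ) = e^(−0.04053 × 30.2) = 0.2940
Accumulation ratio R = 1 / (1 − e^(−kτ)) = 1 / (1 − 0.2940) = 1.416

1.4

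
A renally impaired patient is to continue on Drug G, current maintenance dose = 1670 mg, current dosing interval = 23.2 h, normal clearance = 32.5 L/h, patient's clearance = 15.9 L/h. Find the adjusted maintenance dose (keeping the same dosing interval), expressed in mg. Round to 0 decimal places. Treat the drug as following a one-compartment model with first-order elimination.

817 mg

To keep the same average steady-state level, dosing rate must scale with clearance.
CL ratio = 15.9 / 32.5 = 0.4892
New dose (same interval) = 1670 × 0.4892 = 817.0 mg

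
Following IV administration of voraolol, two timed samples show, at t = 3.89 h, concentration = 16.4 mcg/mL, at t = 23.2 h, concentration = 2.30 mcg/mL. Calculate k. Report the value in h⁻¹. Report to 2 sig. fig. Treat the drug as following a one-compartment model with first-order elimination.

0.10 h⁻¹

k = ln(C₁/C₂) / (t₂ − t₁) = ln(16.4/2.30) / (23.2 − 3.89)
  = 1.964 / 19.31 = 0.1017 h⁻¹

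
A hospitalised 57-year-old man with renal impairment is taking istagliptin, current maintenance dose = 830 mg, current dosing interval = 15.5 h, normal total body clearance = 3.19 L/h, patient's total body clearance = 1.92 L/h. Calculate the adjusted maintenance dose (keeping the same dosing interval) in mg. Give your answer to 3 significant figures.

500 mg

To keep the same average steady-state level, dosing rate must scale with clearance.
CL ratio = 1.92 / 3.19 = 0.6019
New dose (same interval) = 830 × 0.6019 = 499.6 mg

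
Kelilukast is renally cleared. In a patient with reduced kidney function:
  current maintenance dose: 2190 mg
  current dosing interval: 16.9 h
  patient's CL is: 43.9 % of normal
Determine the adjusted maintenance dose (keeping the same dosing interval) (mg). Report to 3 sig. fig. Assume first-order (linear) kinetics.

961 mg

To keep the same average steady-state level, dosing rate must scale with clearance.
CL ratio = 43.9 / 100 = 0.4390
New dose (same interval) = 2190 × 0.4390 = 961.4 mg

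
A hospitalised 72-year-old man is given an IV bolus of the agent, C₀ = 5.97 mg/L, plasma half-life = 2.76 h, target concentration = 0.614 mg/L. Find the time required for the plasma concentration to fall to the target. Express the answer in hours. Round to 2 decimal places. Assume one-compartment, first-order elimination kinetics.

9.06 h

k = ln2 / t½ = 0.693147 / 2.76 = 0.2511 h⁻¹
t = ln(C₀ / C) / k = ln(5.970 / 0.614) / 0.2511
  = ln(9.723) / 0.2511 = 2.274 / 0.2511 = 9.056 h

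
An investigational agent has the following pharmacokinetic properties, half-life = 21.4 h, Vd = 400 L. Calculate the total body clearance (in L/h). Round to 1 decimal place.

13.0 L/h

k = ln2 / t½ = 0.693147 / 21.4 = 0.03239 h⁻¹
CL = k × Vd = 0.03239 × 400 = 12.96 L/h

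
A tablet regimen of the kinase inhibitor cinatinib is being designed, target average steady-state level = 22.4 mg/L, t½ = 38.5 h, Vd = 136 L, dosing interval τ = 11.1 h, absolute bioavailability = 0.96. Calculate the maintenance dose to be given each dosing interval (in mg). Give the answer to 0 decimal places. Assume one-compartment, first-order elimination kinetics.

634 mg

k = ln2 / t½ = 0.693147 / 38.5 = 0.01800 h⁻¹
CL = k × Vd = 0.01800 × 136 = 2.448 L/h
At steady state, F × (Dose/τ) = Css × CL.
Dose = Css × CL × τ / F = 22.4 × 2.448 × 11.1 / 0.96 = 634.0 mg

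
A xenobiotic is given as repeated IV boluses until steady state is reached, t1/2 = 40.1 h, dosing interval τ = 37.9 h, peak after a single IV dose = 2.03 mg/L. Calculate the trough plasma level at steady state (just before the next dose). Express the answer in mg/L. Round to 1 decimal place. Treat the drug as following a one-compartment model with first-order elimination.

k = ln2 / t½ = 0.693147 / 40.1 = 0.01729 h⁻¹
e^(−kτ) = e^(−0.01729 × 37.9) = 0.5193
Accumulation ratio R = 1 / (1 − e^(−kτ)) = 1 / (1 − 0.5193) = 2.080
Steady-state trough = C₀ × R × e^(−kτ) = 2.03 × 2.080 × 0.5193 = 2.193 mg/L

2.2 mg/L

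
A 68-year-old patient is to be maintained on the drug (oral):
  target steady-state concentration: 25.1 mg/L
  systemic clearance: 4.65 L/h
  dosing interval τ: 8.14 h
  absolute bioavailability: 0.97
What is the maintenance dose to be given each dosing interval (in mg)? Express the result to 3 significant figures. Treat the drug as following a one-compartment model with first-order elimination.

At steady state, F × (Dose/τ) = Css × CL.
Dose = Css × CL × τ / F = 25.1 × 4.650 × 8.14 / 0.97 = 979.4 mg

979 mg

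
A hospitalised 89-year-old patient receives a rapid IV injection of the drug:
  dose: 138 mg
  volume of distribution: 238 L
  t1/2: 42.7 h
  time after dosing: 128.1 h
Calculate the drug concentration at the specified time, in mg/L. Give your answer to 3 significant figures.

0.0725 mg/L

C₀ = Dose / Vd = 138.0 / 238 = 0.5798 mg/L
k = ln2 / t½ = 0.693147 / 42.7 = 0.01623 h⁻¹
t / t½ = 128.1 / 42.7 = 3 half-lives
C = C₀ × (1/2)^3 = 0.5798 × 0.1250 = 0.07248 mg/L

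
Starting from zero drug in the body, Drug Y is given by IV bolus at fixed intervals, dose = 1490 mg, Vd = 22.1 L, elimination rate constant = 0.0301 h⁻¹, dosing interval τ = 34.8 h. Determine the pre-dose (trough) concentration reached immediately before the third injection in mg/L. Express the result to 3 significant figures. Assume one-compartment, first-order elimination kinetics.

C₀ per dose = Dose / Vd = 1490 / 22.1 = 67.42 mg/L
Fraction remaining after one interval: r = e^(−kτ) = e^(−0.03010 × 34.8) = 0.3508
Before dose 3, 2 doses have been given (aged 1τ, 2τ).
C_trough = C₀ × (r + r²) = 67.42 × (0.3508 + 0.1231) = 31.95 mg/L

32.0 mg/L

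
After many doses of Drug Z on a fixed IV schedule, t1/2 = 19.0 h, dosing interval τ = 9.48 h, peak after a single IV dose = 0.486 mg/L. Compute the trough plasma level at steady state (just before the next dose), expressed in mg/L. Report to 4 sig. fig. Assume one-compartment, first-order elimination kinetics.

1.176 mg/L

k = ln2 / t½ = 0.693147 / 19.0 = 0.03648 h⁻¹
e^(−kτ) = e^(−0.03648 × 9.48) = 0.7076
Accumulation ratio R = 1 / (1 − e^(−kτ)) = 1 / (1 − 0.7076) = 3.420
Steady-state trough = C₀ × R × e^(−kτ) = 0.486 × 3.420 × 0.7076 = 1.176 mg/L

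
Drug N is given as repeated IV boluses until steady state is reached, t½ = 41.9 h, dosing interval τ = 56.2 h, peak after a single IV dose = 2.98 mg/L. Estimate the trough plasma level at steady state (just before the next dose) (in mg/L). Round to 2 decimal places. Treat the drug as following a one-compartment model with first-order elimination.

1.94 mg/L

k = ln2 / t½ = 0.693147 / 41.9 = 0.01654 h⁻¹
e^(−kτ) = e^(−0.01654 × 56.2) = 0.3947
Accumulation ratio R = 1 / (1 − e^(−kτ)) = 1 / (1 − 0.3947) = 1.652
Steady-state trough = C₀ × R × e^(−kτ) = 2.98 × 1.652 × 0.3947 = 1.943 mg/L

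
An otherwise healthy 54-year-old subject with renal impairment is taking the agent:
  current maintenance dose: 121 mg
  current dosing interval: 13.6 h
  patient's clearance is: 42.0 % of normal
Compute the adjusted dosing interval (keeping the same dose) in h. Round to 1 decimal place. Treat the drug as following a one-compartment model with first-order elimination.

32.4 h

To keep the same average steady-state level, dosing rate must scale with clearance.
CL ratio = 42.0 / 100 = 0.4200
New interval (same dose) = 13.6 / 0.4200 = 32.38 h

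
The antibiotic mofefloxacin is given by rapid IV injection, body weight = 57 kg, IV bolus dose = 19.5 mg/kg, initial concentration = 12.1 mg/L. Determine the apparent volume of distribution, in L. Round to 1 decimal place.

91.9 L

Dose = 19.5 × 57 = 1112 mg
Vd = Dose / C₀ = 1112 / 12.1 = 91.90 L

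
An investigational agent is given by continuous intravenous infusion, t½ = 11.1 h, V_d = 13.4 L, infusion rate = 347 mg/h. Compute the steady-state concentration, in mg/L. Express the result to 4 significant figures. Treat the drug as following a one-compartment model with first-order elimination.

k = ln2 / t½ = 0.693147 / 11.1 = 0.06245 h⁻¹
CL = k × Vd = 0.06245 × 13.4 = 0.8368 L/h
At steady state Css = R₀ / CL = 347 / 0.8368 = 414.7 mg/L

414.7 mg/L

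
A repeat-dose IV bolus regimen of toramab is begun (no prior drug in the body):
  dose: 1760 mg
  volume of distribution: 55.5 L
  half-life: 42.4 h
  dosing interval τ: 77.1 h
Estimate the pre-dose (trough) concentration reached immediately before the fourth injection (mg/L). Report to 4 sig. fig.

12.26 mg/L

C₀ per dose = Dose / Vd = 1760 / 55.5 = 31.71 mg/L
k = ln2 / t½ = 0.693147 / 42.4 = 0.01635 h⁻¹
Fraction remaining after one interval: r = e^(−kτ) = e^(−0.01635 × 77.1) = 0.2835
Before dose 4, 3 doses have been given (aged 1τ, 2τ, 3τ).
C_trough = C₀ × (r + r² + … + r^3) = C₀ × r(1−r^3)/(1−r)
        = 31.71 × 0.2835 × (1 − 0.02279) / (1 − 0.2835) = 12.26 mg/L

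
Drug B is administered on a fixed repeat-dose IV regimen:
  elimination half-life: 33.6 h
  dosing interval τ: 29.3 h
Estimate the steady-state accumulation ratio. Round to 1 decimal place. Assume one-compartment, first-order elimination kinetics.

2.2

k = ln2 / t½ = 0.693147 / 33.6 = 0.02063 h⁻¹
e^(−kτ) = e^(−0.02063 × 29.3) = 0.5464
Accumulation ratio R = 1 / (1 − e^(−kτ)) = 1 / (1 − 0.5464) = 2.205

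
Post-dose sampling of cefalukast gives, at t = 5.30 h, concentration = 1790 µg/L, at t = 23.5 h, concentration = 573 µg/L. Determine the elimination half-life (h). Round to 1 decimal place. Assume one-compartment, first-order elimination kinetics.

11.1 h

k = ln(C₁/C₂) / (t₂ − t₁) = ln(1790/573) / (23.5 − 5.30)
  = 1.139 / 18.20 = 0.06258 h⁻¹
t½ = ln2 / k = 0.693147 / 0.06258 = 11.08 h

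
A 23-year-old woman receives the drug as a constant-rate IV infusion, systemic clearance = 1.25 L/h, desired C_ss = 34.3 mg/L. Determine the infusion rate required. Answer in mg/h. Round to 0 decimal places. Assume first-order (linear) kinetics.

At steady state, infusion rate R₀ = Css × CL = 34.3 × 1.250 = 42.88 mg/h

43 mg/h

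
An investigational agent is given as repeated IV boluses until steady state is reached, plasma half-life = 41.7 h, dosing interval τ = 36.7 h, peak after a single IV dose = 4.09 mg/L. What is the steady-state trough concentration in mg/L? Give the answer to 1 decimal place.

4.9 mg/L

k = ln2 / t½ = 0.693147 / 41.7 = 0.01662 h⁻¹
e^(−kτ) = e^(−0.01662 × 36.7) = 0.5434
Accumulation ratio R = 1 / (1 − e^(−kτ)) = 1 / (1 − 0.5434) = 2.190
Steady-state trough = C₀ × R × e^(−kτ) = 4.09 × 2.190 × 0.5434 = 4.867 mg/L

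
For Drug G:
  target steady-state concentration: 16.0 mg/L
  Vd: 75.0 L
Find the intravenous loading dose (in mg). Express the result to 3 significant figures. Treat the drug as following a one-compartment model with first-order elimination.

LD = Css × Vd = 16.0 × 75.0 = 1200 mg

1200 mg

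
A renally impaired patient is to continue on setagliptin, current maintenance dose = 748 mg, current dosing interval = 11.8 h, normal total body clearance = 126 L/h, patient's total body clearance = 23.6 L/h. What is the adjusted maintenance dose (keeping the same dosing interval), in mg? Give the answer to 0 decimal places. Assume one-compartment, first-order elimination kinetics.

To keep the same average steady-state level, dosing rate must scale with clearance.
CL ratio = 23.6 / 126 = 0.1873
New dose (same interval) = 748 × 0.1873 = 140.1 mg

140 mg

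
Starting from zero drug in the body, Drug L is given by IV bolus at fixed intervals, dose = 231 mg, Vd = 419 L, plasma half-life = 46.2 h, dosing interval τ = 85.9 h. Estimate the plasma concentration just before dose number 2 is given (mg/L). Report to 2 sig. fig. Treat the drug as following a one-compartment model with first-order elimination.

C₀ per dose = Dose / Vd = 231 / 419 = 0.5513 mg/L
k = ln2 / t½ = 0.693147 / 46.2 = 0.01500 h⁻¹
Fraction remaining after one interval: r = e^(−kτ) = e^(−0.01500 × 85.9) = 0.2757
Before dose 2, 1 dose has been given (aged 1τ).
C_trough = C₀ × r = 0.5513 × 0.2757 = 0.1520 mg/L

0.15 mg/L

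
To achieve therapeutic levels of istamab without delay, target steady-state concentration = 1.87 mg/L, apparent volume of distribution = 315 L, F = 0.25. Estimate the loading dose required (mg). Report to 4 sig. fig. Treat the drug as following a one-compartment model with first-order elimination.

2356 mg

LD = Css × Vd / F = 1.87 × 315 / 0.25 = 2356 mg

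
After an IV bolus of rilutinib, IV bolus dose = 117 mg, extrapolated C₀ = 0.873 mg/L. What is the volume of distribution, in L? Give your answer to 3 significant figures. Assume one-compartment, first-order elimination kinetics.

Vd = Dose / C₀ = 117.0 / 0.873 = 134.0 L

134 L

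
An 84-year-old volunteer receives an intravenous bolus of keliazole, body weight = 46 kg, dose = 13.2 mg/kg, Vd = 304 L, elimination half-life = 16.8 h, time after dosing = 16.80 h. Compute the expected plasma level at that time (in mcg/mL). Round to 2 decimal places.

1.00 mcg/mL

Total dose = 13.2 × 46 = 607.2 mg
C₀ = Dose / Vd = 607.2 / 304 = 1.997 mg/L
k = ln2 / t½ = 0.693147 / 16.8 = 0.04126 h⁻¹
t / t½ = 16.80 / 16.8 = 1 half-lives
C = C₀ × (1/2)^1 = 1.997 × 0.5000 = 0.9985 mg/L
(0.9985 mg/L = 0.9985 mcg/mL)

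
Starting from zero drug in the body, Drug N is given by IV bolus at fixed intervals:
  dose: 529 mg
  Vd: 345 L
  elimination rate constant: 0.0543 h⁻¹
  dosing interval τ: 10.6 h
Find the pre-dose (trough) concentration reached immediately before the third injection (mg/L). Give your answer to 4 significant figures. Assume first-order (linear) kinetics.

1.347 mg/L

C₀ per dose = Dose / Vd = 529 / 345 = 1.533 mg/L
Fraction remaining after one interval: r = e^(−kτ) = e^(−0.05430 × 10.6) = 0.5624
Before dose 3, 2 doses have been given (aged 1τ, 2τ).
C_trough = C₀ × (r + r²) = 1.533 × (0.5624 + 0.3163) = 1.347 mg/L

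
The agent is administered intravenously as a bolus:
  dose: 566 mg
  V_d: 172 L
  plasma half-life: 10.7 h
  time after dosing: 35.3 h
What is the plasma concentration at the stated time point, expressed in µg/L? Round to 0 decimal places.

C₀ = Dose / Vd = 566.0 / 172 = 3.291 mg/L
k = ln2 / t½ = 0.693147 / 10.7 = 0.06478 h⁻¹
C = C₀ · e^(−k·t) = 3.291 × e^(−0.06478 × 35.3)
  = 3.291 × 0.1016 = 0.3344 mg/L
Convert: 0.3344 mg/L × 1000 = 334.4 µg/L

334 µg/L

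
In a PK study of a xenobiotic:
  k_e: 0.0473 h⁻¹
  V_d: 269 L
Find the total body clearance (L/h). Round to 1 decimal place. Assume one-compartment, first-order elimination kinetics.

CL = k × Vd = 0.0473 × 269 = 12.72 L/h

12.7 L/h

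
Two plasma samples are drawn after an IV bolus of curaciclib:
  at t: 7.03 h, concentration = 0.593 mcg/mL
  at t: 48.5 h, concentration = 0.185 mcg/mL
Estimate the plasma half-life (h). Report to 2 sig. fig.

k = ln(C₁/C₂) / (t₂ − t₁) = ln(0.593/0.185) / (48.5 − 7.03)
  = 1.165 / 41.47 = 0.02809 h⁻¹
t½ = ln2 / k = 0.693147 / 0.02809 = 24.68 h

25 h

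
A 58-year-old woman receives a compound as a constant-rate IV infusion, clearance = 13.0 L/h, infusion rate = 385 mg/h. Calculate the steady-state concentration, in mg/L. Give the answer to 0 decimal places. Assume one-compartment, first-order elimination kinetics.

30 mg/L

At steady state Css = R₀ / CL = 385 / 13.00 = 29.62 mg/L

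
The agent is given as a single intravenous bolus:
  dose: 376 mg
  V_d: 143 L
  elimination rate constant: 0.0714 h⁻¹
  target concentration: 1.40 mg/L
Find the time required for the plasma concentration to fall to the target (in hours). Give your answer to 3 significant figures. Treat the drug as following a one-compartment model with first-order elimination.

C₀ = Dose / Vd = 376.0 / 143 = 2.629 mg/L
t = ln(C₀ / C) / k = ln(2.629 / 1.40) / 0.07140
  = ln(1.878) / 0.07140 = 0.6302 / 0.07140 = 8.826 h

8.83 h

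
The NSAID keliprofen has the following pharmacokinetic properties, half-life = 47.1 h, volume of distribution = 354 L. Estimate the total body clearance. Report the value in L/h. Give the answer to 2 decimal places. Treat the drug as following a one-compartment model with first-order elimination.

5.21 L/h

k = ln2 / t½ = 0.693147 / 47.1 = 0.01472 h⁻¹
CL = k × Vd = 0.01472 × 354 = 5.211 L/h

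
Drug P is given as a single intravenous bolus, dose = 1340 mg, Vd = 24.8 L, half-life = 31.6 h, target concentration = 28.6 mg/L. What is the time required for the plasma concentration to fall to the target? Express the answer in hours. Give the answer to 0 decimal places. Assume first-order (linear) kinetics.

29 h

C₀ = Dose / Vd = 1340 / 24.8 = 54.03 mg/L
k = ln2 / t½ = 0.693147 / 31.6 = 0.02194 h⁻¹
t = ln(C₀ / C) / k = ln(54.03 / 28.6) / 0.02194
  = ln(1.889) / 0.02194 = 0.6360 / 0.02194 = 28.99 h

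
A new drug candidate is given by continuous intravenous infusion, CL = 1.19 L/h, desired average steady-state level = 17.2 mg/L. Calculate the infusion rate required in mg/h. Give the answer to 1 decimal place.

20.5 mg/h

At steady state, infusion rate R₀ = Css × CL = 17.2 × 1.190 = 20.47 mg/h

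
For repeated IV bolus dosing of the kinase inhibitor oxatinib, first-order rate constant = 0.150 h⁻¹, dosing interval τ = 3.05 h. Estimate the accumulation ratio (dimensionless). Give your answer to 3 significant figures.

2.72

e^(−kτ) = e^(−0.1500 × 3.05) = 0.6329
Accumulation ratio R = 1 / (1 − e^(−kτ)) = 1 / (1 − 0.6329) = 2.724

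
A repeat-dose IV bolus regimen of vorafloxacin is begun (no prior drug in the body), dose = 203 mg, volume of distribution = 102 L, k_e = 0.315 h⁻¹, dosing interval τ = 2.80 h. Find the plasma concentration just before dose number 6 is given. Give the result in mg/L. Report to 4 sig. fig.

1.389 mg/L

C₀ per dose = Dose / Vd = 203 / 102 = 1.990 mg/L
Fraction remaining after one interval: r = e^(−kτ) = e^(−0.3150 × 2.80) = 0.4140
Before dose 6, 5 doses have been given (aged 1τ, 2τ, 3τ, 4τ, 5τ).
C_trough = C₀ × (r + r² + … + r^5) = C₀ × r(1−r^5)/(1−r)
        = 1.990 × 0.4140 × (1 − 0.01216) / (1 − 0.4140) = 1.389 mg/L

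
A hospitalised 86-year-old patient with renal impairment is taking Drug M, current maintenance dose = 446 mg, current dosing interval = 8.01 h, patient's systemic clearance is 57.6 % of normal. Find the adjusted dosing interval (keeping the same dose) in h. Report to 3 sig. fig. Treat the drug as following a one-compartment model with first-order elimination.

To keep the same average steady-state level, dosing rate must scale with clearance.
CL ratio = 57.6 / 100 = 0.5760
New interval (same dose) = 8.01 / 0.5760 = 13.91 h

13.9 h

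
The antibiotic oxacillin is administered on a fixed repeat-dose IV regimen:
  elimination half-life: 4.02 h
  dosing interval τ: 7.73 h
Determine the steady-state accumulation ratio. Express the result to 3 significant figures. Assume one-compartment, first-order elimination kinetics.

k = ln2 / t½ = 0.693147 / 4.02 = 0.1724 h⁻¹
e^(−kτ) = e^(−0.1724 × 7.73) = 0.2638
Accumulation ratio R = 1 / (1 − e^(−kτ)) = 1 / (1 − 0.2638) = 1.358

1.36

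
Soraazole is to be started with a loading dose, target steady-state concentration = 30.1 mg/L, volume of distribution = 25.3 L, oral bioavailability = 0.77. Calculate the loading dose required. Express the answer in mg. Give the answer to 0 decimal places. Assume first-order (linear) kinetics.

LD = Css × Vd / F = 30.1 × 25.3 / 0.77 = 989.0 mg

989 mg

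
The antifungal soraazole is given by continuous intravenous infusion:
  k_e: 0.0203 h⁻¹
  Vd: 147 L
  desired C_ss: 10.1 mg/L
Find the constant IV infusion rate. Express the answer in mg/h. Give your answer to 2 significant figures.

CL = k × Vd = 0.02030 × 147 = 2.984 L/h
At steady state, infusion rate R₀ = Css × CL = 10.1 × 2.984 = 30.14 mg/h

30 mg/h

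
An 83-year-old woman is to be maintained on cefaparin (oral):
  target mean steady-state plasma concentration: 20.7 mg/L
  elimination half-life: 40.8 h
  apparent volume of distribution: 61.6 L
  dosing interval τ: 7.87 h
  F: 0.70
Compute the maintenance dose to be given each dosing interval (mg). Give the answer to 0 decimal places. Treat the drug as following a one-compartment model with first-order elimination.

244 mg

k = ln2 / t½ = 0.693147 / 40.8 = 0.01699 h⁻¹
CL = k × Vd = 0.01699 × 61.6 = 1.047 L/h
At steady state, F × (Dose/τ) = Css × CL.
Dose = Css × CL × τ / F = 20.7 × 1.047 × 7.87 / 0.70 = 243.7 mg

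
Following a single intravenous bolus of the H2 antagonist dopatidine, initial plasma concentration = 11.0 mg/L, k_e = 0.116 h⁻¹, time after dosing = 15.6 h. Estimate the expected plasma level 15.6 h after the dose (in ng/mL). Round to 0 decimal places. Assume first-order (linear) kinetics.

C = C₀ · e^(−k·t) = 11.00 × e^(−0.1160 × 15.6)
  = 11.00 × 0.1637 = 1.801 mg/L
Convert: 1.801 mg/L × 1000 = 1801 ng/mL

1801 ng/mL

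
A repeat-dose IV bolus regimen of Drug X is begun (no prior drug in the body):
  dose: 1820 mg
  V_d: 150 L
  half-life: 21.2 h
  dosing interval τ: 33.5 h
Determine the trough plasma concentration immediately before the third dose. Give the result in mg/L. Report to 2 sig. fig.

5.4 mg/L

C₀ per dose = Dose / Vd = 1820 / 150 = 12.13 mg/L
k = ln2 / t½ = 0.693147 / 21.2 = 0.03270 h⁻¹
Fraction remaining after one interval: r = e^(−kτ) = e^(−0.03270 × 33.5) = 0.3344
Before dose 3, 2 doses have been given (aged 1τ, 2τ).
C_trough = C₀ × (r + r²) = 12.13 × (0.3344 + 0.1118) = 5.412 mg/L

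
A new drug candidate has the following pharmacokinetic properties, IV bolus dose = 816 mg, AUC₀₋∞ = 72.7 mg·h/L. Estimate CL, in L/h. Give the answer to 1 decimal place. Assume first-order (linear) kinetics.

11.2 L/h

CL = Dose / AUC = 816 / 72.7 = 11.22 L/h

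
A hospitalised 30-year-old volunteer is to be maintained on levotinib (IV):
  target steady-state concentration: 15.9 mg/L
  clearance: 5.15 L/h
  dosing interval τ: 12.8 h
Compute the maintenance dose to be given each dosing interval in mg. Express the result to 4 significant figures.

At steady state, Dose/τ = Css × CL.
Dose = Css × CL × τ = 15.9 × 5.150 × 12.8 = 1048 mg

1048 mg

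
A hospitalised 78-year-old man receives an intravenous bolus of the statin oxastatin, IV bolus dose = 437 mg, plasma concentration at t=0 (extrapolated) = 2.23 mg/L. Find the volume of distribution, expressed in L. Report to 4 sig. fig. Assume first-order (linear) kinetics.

196.0 L

Vd = Dose / C₀ = 437.0 / 2.23 = 196.0 L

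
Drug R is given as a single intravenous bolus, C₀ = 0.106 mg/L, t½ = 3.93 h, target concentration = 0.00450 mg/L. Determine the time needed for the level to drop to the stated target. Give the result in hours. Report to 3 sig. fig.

17.9 h

k = ln2 / t½ = 0.693147 / 3.93 = 0.1764 h⁻¹
t = ln(C₀ / C) / k = ln(0.1060 / 0.00450) / 0.1764
  = ln(23.56) / 0.1764 = 3.160 / 0.1764 = 17.91 h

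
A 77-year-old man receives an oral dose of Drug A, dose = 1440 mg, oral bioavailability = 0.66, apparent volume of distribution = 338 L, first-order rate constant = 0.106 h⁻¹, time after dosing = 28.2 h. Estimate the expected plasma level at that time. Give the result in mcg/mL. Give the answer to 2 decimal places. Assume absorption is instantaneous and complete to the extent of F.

0.14 mcg/mL

Amount reaching circulation = F × Dose = 0.66 × 1440 = 950.4 mg
C₀ = F·Dose / Vd = 950.4 / 338 = 2.812 mg/L
C = C₀ · e^(−k·t) = 2.812 × e^(−0.1060 × 28.2)
  = 2.812 × 0.05033 = 0.1415 mg/L
(0.1415 mg/L = 0.1415 mcg/mL)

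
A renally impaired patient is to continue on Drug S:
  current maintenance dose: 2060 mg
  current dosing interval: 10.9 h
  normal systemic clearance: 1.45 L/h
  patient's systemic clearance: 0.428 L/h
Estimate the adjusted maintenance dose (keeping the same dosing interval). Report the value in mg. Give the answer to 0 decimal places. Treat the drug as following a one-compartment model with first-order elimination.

608 mg

To keep the same average steady-state level, dosing rate must scale with clearance.
CL ratio = 0.428 / 1.45 = 0.2952
New dose (same interval) = 2060 × 0.2952 = 608.1 mg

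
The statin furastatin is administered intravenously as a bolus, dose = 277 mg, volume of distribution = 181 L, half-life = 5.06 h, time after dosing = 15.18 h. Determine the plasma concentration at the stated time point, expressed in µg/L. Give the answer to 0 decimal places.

191 µg/L

C₀ = Dose / Vd = 277.0 / 181 = 1.530 mg/L
k = ln2 / t½ = 0.693147 / 5.06 = 0.1370 h⁻¹
t / t½ = 15.18 / 5.06 = 3 half-lives
C = C₀ × (1/2)^3 = 1.530 × 0.1250 = 0.1913 mg/L
Convert: 0.1913 mg/L × 1000 = 191.3 µg/L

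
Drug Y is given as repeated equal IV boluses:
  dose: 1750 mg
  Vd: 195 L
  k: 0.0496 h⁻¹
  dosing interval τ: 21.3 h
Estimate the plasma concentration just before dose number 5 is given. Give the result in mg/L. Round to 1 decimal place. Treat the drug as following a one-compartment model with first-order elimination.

C₀ per dose = Dose / Vd = 1750 / 195 = 8.974 mg/L
Fraction remaining after one interval: r = e^(−kτ) = e^(−0.04960 × 21.3) = 0.3477
Before dose 5, 4 doses have been given (aged 1τ, 2τ, 3τ, 4τ).
C_trough = C₀ × (r + r² + … + r^4) = C₀ × r(1−r^4)/(1−r)
        = 8.974 × 0.3477 × (1 − 0.01462) / (1 − 0.3477) = 4.714 mg/L

4.7 mg/L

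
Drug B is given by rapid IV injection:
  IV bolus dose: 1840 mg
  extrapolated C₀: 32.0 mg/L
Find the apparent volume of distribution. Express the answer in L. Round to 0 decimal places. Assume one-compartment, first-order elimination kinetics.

58 L

Vd = Dose / C₀ = 1840 / 32.0 = 57.50 L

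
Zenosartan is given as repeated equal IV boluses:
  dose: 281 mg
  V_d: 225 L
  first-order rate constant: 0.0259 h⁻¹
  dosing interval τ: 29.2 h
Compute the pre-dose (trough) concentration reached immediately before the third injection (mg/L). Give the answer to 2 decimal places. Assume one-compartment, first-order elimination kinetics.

C₀ per dose = Dose / Vd = 281 / 225 = 1.249 mg/L
Fraction remaining after one interval: r = e^(−kτ) = e^(−0.02590 × 29.2) = 0.4694
Before dose 3, 2 doses have been given (aged 1τ, 2τ).
C_trough = C₀ × (r + r²) = 1.249 × (0.4694 + 0.2203) = 0.8614 mg/L

0.86 mg/L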